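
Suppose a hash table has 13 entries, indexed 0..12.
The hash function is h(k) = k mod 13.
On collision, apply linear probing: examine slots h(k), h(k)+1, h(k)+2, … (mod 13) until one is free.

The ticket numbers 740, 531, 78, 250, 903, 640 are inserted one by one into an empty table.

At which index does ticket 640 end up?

740 hashes to 12; slot 12 is free => place at 12.
531 hashes to 11; slot 11 is free => place at 11.
78 hashes to 0; slot 0 is free => place at 0.
250 hashes to 3; slot 3 is free => place at 3.
903 hashes to 6; slot 6 is free => place at 6.
640 hashes to 3; 3 taken => place at 4.
Table: [78, ∅, ∅, 250, 640, ∅, 903, ∅, ∅, ∅, ∅, 531, 740]

4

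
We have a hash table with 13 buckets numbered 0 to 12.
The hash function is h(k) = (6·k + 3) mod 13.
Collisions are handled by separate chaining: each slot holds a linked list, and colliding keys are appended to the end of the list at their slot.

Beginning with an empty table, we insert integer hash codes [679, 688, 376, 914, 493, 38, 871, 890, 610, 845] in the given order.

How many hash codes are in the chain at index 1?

Insert 679: h=8, bucket 8 empty → new chain.
Insert 688: h=10, bucket 10 empty → new chain.
Insert 376: h=10, bucket 10 nonempty → append to chain.
Insert 914: h=1, bucket 1 empty → new chain.
Insert 493: h=10, bucket 10 nonempty → append to chain.
Insert 38: h=10, bucket 10 nonempty → append to chain.
Insert 871: h=3, bucket 3 empty → new chain.
Insert 890: h=0, bucket 0 empty → new chain.
Insert 610: h=10, bucket 10 nonempty → append to chain.
Insert 845: h=3, bucket 3 nonempty → append to chain.
Final buckets:
0: 890
1: 914
2: ∅
3: 871 -> 845
4: ∅
5: ∅
6: ∅
7: ∅
8: 679
9: ∅
10: 688 -> 376 -> 493 -> 38 -> 610
11: ∅
12: ∅

1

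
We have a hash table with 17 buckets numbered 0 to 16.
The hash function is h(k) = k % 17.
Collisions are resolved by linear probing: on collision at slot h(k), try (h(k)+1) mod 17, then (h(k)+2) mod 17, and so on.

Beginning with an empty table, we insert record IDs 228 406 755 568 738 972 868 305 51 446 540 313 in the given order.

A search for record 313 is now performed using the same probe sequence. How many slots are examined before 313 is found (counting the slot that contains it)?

5

228: h=7 -> slot 7
406: h=15 -> slot 15
755: h=7, probe 7,8 -> slot 8
568: h=7, probe 7,8,9 -> slot 9
738: h=7, probe 7,8,9,10 -> slot 10
972: h=3 -> slot 3
868: h=1 -> slot 1
305: h=16 -> slot 16
51: h=0 -> slot 0
446: h=4 -> slot 4
540: h=13 -> slot 13
313: h=7, probe 7,8,9,10,11 -> slot 11
Table: [51, 868, -, 972, 446, -, -, 228, 755, 568, 738, 313, -, 540, -, 406, 305]
Lookup 313: h=7, probe 7,8,9,10,11 → found at 11.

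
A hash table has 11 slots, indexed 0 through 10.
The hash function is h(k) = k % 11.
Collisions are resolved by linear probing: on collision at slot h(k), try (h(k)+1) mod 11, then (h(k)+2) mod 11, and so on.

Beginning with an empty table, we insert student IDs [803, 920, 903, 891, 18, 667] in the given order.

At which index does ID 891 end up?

803: h=0 -> slot 0
920: h=7 -> slot 7
903: h=1 -> slot 1
891: h=0, probe 0,1,2 -> slot 2
18: h=7, probe 7,8 -> slot 8
667: h=7, probe 7,8,9 -> slot 9
Table: [803, 903, 891, -, -, -, -, 920, 18, 667, -]

2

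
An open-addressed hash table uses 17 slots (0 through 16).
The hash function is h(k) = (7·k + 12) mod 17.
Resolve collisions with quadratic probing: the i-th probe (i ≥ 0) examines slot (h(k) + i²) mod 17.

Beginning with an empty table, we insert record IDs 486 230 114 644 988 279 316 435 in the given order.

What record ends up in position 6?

Insert 486: h=14, slot 14 empty → index 14.
Insert 230: h=7, slot 7 empty → index 7.
Insert 114: h=11, slot 11 empty → index 11.
Insert 644: h=15, slot 15 empty → index 15.
Insert 988: h=9, slot 9 empty → index 9.
Insert 279: h=10, slot 10 empty → index 10.
Insert 316: h=14, slots 14,15 occupied → index 1.
Insert 435: h=14, slots 14,15,1 occupied → index 6.
Table: [-, 316, -, -, -, -, 435, 230, -, 988, 279, 114, -, -, 486, 644, -]

435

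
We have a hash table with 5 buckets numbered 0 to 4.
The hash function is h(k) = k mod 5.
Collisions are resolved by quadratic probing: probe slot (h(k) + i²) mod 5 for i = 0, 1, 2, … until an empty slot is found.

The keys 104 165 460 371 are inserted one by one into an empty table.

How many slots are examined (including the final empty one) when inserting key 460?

2

104 hashes to 4; slot 4 is free => place at 4.
165 hashes to 0; slot 0 is free => place at 0.
460 hashes to 0; 0 taken => place at 1.
371 hashes to 1; 1 taken => place at 2.
Table: [165, 460, 371, ∅, 104]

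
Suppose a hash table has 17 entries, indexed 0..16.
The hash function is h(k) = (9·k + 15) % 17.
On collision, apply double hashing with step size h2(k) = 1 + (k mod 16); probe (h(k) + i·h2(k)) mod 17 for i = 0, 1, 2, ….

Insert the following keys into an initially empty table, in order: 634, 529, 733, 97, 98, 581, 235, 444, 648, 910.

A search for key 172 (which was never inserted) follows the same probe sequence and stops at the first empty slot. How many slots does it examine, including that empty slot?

9

Insert 634: h=9, slot 9 empty → index 9.
Insert 529: h=16, slot 16 empty → index 16.
Insert 733: h=16, h2=14, slot 16 occupied → index 13.
Insert 97: h=4, slot 4 empty → index 4.
Insert 98: h=13, h2=3, slots 13,16 occupied → index 2.
Insert 581: h=8, slot 8 empty → index 8.
Insert 235: h=5, slot 5 empty → index 5.
Insert 444: h=16, h2=13, slot 16 occupied → index 12.
Insert 648: h=16, h2=9, slots 16,8 occupied → index 0.
Insert 910: h=11, slot 11 empty → index 11.
Table: [648, -, 98, -, 97, 235, -, -, 581, 634, -, 910, 444, 733, -, -, 529]
Lookup 172: h=16, h2=13, probe 16,12,8,4,0,13,9,5,1 → slot 1 empty, not found.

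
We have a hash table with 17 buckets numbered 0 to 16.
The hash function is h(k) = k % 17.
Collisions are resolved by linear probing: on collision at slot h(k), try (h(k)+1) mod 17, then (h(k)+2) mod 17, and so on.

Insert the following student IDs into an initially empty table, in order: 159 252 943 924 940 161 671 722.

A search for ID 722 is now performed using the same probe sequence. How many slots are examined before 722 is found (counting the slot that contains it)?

4

Insert 159: h=6, slot 6 empty => index 6.
Insert 252: h=14, slot 14 empty => index 14.
Insert 943: h=8, slot 8 empty => index 8.
Insert 924: h=6, slot 6 occupied => index 7.
Insert 940: h=5, slot 5 empty => index 5.
Insert 161: h=8, slot 8 occupied => index 9.
Insert 671: h=8, slots 8,9 occupied => index 10.
Insert 722: h=8, slots 8,9,10 occupied => index 11.
Table: [., ., ., ., ., 940, 159, 924, 943, 161, 671, 722, ., ., 252, ., .]
Lookup 722: h=8, probe 8,9,10,11 → found at 11.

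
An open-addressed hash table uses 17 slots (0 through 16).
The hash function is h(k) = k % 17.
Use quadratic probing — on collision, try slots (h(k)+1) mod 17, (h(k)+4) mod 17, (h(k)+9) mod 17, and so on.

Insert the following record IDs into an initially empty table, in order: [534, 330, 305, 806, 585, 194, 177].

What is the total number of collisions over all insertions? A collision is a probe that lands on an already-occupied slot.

18

534: h=7 => slot 7
330: h=7, probe 7,8 => slot 8
305: h=16 => slot 16
806: h=7, probe 7,8,11 => slot 11
585: h=7, probe 7,8,11,16,6 => slot 6
194: h=7, probe 7,8,11,16,6,15 => slot 15
177: h=7, probe 7,8,11,16,6,15,9 => slot 9
Table: [_, _, _, _, _, _, 585, 534, 330, 177, _, 806, _, _, _, 194, 305]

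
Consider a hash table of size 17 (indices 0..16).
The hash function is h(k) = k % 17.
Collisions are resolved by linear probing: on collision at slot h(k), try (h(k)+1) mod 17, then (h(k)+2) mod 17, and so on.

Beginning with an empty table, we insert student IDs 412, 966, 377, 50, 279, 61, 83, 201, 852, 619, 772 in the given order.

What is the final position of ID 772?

Insert 412: h=4, slot 4 empty => index 4.
Insert 966: h=14, slot 14 empty => index 14.
Insert 377: h=3, slot 3 empty => index 3.
Insert 50: h=16, slot 16 empty => index 16.
Insert 279: h=7, slot 7 empty => index 7.
Insert 61: h=10, slot 10 empty => index 10.
Insert 83: h=15, slot 15 empty => index 15.
Insert 201: h=14, slots 14,15,16 occupied => index 0.
Insert 852: h=2, slot 2 empty => index 2.
Insert 619: h=7, slot 7 occupied => index 8.
Insert 772: h=7, slots 7,8 occupied => index 9.
Table: [201, -, 852, 377, 412, -, -, 279, 619, 772, 61, -, -, -, 966, 83, 50]

9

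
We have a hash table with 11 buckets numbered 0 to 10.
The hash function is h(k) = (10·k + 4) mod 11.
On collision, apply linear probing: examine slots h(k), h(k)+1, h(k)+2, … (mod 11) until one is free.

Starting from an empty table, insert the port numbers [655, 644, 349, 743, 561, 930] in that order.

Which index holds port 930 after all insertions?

1

655: h=9 => slot 9
644: h=9, probe 9,10 => slot 10
349: h=7 => slot 7
743: h=9, probe 9,10,0 => slot 0
561: h=4 => slot 4
930: h=9, probe 9,10,0,1 => slot 1
Table: [743, 930, —, —, 561, —, —, 349, —, 655, 644]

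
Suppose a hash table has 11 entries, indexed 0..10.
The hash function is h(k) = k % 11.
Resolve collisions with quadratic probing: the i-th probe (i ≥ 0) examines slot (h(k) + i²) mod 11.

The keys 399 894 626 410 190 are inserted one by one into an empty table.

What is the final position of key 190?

1

Insert 399: h=3, slot 3 empty → index 3.
Insert 894: h=3, slot 3 occupied → index 4.
Insert 626: h=10, slot 10 empty → index 10.
Insert 410: h=3, slots 3,4 occupied → index 7.
Insert 190: h=3, slots 3,4,7 occupied → index 1.
Table: [_, 190, _, 399, 894, _, _, 410, _, _, 626]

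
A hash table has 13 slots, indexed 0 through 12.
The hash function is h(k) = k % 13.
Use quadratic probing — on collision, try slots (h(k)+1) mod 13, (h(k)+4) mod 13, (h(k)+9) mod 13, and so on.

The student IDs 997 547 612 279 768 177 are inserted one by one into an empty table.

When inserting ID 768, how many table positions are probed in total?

3

Insert 997: h=9, slot 9 empty => index 9.
Insert 547: h=1, slot 1 empty => index 1.
Insert 612: h=1, slot 1 occupied => index 2.
Insert 279: h=6, slot 6 empty => index 6.
Insert 768: h=1, slots 1,2 occupied => index 5.
Insert 177: h=8, slot 8 empty => index 8.
Table: [∅, 547, 612, ∅, ∅, 768, 279, ∅, 177, 997, ∅, ∅, ∅]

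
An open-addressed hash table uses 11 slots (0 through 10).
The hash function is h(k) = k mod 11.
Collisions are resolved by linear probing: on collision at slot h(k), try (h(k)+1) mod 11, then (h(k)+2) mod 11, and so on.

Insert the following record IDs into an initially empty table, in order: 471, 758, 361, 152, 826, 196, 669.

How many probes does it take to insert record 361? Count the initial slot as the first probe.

3

Insert 471: h=9, slot 9 empty → index 9.
Insert 758: h=10, slot 10 empty → index 10.
Insert 361: h=9, slots 9,10 occupied → index 0.
Insert 152: h=9, slots 9,10,0 occupied → index 1.
Insert 826: h=1, slot 1 occupied → index 2.
Insert 196: h=9, slots 9,10,0,1,2 occupied → index 3.
Insert 669: h=9, slots 9,10,0,1,2,3 occupied → index 4.
Table: [361, 152, 826, 196, 669, -, -, -, -, 471, 758]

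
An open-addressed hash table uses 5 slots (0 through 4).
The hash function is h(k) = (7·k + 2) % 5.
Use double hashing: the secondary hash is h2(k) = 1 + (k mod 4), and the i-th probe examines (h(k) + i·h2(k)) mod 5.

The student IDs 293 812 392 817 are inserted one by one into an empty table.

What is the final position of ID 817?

293 hashes to 3; slot 3 is free => place at 3.
812 hashes to 1; slot 1 is free => place at 1.
392 hashes to 1, h2=1; 1 taken => place at 2.
817 hashes to 1, h2=2; 1,3 taken => place at 0.
Table: [817, 812, 392, 293, ∅]

0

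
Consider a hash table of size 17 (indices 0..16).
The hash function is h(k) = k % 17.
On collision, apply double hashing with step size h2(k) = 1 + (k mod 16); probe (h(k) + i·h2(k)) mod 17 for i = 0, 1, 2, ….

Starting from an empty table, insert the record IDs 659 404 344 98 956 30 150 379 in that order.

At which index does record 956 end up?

0

659 hashes to 13; slot 13 is free => place at 13.
404 hashes to 13, h2=5; 13 taken => place at 1.
344 hashes to 4; slot 4 is free => place at 4.
98 hashes to 13, h2=3; 13 taken => place at 16.
956 hashes to 4, h2=13; 4 taken => place at 0.
30 hashes to 13, h2=15; 13 taken => place at 11.
150 hashes to 14; slot 14 is free => place at 14.
379 hashes to 5; slot 5 is free => place at 5.
Table: [956, 404, ∅, ∅, 344, 379, ∅, ∅, ∅, ∅, ∅, 30, ∅, 659, 150, ∅, 98]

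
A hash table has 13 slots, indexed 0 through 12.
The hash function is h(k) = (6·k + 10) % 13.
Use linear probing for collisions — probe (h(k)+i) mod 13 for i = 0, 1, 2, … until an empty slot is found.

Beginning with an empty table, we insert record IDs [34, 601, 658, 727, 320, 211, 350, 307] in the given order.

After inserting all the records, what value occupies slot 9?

307

34 hashes to 6; slot 6 is free → place at 6.
601 hashes to 2; slot 2 is free → place at 2.
658 hashes to 6; 6 taken → place at 7.
727 hashes to 4; slot 4 is free → place at 4.
320 hashes to 6; 6,7 taken → place at 8.
211 hashes to 2; 2 taken → place at 3.
350 hashes to 4; 4 taken → place at 5.
307 hashes to 6; 6,7,8 taken → place at 9.
Table: [., ., 601, 211, 727, 350, 34, 658, 320, 307, ., ., .]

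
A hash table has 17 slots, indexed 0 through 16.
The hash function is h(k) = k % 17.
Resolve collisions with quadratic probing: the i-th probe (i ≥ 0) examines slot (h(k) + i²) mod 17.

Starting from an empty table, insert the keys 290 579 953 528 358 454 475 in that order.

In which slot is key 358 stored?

0

290 hashes to 1; slot 1 is free → place at 1.
579 hashes to 1; 1 taken → place at 2.
953 hashes to 1; 1,2 taken → place at 5.
528 hashes to 1; 1,2,5 taken → place at 10.
358 hashes to 1; 1,2,5,10 taken → place at 0.
454 hashes to 12; slot 12 is free → place at 12.
475 hashes to 16; slot 16 is free → place at 16.
Table: [358, 290, 579, ., ., 953, ., ., ., ., 528, ., 454, ., ., ., 475]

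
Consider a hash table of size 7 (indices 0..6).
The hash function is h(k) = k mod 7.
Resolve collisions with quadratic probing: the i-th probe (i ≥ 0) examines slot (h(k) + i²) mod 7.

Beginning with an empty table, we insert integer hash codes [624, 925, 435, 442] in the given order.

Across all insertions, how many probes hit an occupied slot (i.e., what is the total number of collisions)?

624: h=1 => slot 1
925: h=1, probe 1,2 => slot 2
435: h=1, probe 1,2,5 => slot 5
442: h=1, probe 1,2,5,3 => slot 3
Table: [∅, 624, 925, 442, ∅, 435, ∅]

6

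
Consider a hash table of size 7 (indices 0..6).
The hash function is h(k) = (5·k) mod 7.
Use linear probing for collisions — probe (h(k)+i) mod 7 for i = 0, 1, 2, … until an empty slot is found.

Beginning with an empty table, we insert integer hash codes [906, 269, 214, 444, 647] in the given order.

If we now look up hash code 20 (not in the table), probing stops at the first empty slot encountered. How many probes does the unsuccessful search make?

4

906: h=1 => slot 1
269: h=1, probe 1,2 => slot 2
214: h=6 => slot 6
444: h=1, probe 1,2,3 => slot 3
647: h=1, probe 1,2,3,4 => slot 4
Table: [_, 906, 269, 444, 647, _, 214]
Lookup 20: h=2, probe 2,3,4,5 → slot 5 empty, not found.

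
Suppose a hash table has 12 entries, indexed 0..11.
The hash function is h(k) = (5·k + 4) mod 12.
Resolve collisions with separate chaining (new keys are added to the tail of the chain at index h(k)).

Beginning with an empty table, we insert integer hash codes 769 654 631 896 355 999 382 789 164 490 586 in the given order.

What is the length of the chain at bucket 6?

Insert 769: h=9, bucket 9 empty → new chain.
Insert 654: h=10, bucket 10 empty → new chain.
Insert 631: h=3, bucket 3 empty → new chain.
Insert 896: h=8, bucket 8 empty → new chain.
Insert 355: h=3, bucket 3 nonempty → append to chain.
Insert 999: h=7, bucket 7 empty → new chain.
Insert 382: h=6, bucket 6 empty → new chain.
Insert 789: h=1, bucket 1 empty → new chain.
Insert 164: h=8, bucket 8 nonempty → append to chain.
Insert 490: h=6, bucket 6 nonempty → append to chain.
Insert 586: h=6, bucket 6 nonempty → append to chain.
Final buckets:
0: -
1: 789
2: -
3: 631 -> 355
4: -
5: -
6: 382 -> 490 -> 586
7: 999
8: 896 -> 164
9: 769
10: 654
11: -

3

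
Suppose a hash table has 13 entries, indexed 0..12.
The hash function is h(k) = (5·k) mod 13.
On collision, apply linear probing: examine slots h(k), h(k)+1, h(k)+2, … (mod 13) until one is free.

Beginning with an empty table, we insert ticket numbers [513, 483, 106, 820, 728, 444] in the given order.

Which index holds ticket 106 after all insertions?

11

Insert 513: h=4, slot 4 empty → index 4.
Insert 483: h=10, slot 10 empty → index 10.
Insert 106: h=10, slot 10 occupied → index 11.
Insert 820: h=5, slot 5 empty → index 5.
Insert 728: h=0, slot 0 empty → index 0.
Insert 444: h=10, slots 10,11 occupied → index 12.
Table: [728, ., ., ., 513, 820, ., ., ., ., 483, 106, 444]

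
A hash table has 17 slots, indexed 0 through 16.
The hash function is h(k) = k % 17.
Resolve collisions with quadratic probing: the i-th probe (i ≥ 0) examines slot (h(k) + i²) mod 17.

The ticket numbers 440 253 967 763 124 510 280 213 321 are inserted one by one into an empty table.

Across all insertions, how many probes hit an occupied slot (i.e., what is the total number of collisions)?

10

440: h=15 => slot 15
253: h=15, probe 15,16 => slot 16
967: h=15, probe 15,16,2 => slot 2
763: h=15, probe 15,16,2,7 => slot 7
124: h=5 => slot 5
510: h=0 => slot 0
280: h=8 => slot 8
213: h=9 => slot 9
321: h=15, probe 15,16,2,7,14 => slot 14
Table: [510, -, 967, -, -, 124, -, 763, 280, 213, -, -, -, -, 321, 440, 253]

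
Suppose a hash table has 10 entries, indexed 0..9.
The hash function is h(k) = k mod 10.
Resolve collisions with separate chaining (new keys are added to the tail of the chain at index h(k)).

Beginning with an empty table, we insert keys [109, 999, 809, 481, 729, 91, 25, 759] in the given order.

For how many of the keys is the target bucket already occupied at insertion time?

5

109 -> bucket 9
999 -> bucket 9 (collision)
809 -> bucket 9 (collision)
481 -> bucket 1
729 -> bucket 9 (collision)
91 -> bucket 1 (collision)
25 -> bucket 5
759 -> bucket 9 (collision)
Final buckets:
0: ∅
1: 481 -> 91
2: ∅
3: ∅
4: ∅
5: 25
6: ∅
7: ∅
8: ∅
9: 109 -> 999 -> 809 -> 729 -> 759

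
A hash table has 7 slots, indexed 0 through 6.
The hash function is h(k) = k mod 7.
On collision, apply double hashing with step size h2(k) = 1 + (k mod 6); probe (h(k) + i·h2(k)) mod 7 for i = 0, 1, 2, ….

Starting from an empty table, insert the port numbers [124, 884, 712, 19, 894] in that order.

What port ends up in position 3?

124 hashes to 5; slot 5 is free → place at 5.
884 hashes to 2; slot 2 is free → place at 2.
712 hashes to 5, h2=5; 5 taken → place at 3.
19 hashes to 5, h2=2; 5 taken → place at 0.
894 hashes to 5, h2=1; 5 taken → place at 6.
Table: [19, —, 884, 712, —, 124, 894]

712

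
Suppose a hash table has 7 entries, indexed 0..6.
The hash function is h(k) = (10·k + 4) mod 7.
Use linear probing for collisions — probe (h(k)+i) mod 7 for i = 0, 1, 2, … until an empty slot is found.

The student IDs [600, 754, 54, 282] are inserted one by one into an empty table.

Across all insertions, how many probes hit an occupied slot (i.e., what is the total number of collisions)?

3

Insert 600: h=5, slot 5 empty -> index 5.
Insert 754: h=5, slot 5 occupied -> index 6.
Insert 54: h=5, slots 5,6 occupied -> index 0.
Insert 282: h=3, slot 3 empty -> index 3.
Table: [54, ∅, ∅, 282, ∅, 600, 754]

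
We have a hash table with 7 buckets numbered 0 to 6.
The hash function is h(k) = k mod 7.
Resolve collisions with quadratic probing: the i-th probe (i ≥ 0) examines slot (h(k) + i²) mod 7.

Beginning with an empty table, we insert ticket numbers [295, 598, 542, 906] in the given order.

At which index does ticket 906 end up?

0

295 hashes to 1; slot 1 is free => place at 1.
598 hashes to 3; slot 3 is free => place at 3.
542 hashes to 3; 3 taken => place at 4.
906 hashes to 3; 3,4 taken => place at 0.
Table: [906, 295, ∅, 598, 542, ∅, ∅]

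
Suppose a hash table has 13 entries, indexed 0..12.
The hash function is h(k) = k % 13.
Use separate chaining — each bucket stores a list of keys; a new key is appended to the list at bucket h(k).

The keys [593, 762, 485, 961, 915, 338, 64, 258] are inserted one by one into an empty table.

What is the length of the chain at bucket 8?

593 -> bucket 8
762 -> bucket 8 (collision)
485 -> bucket 4
961 -> bucket 12
915 -> bucket 5
338 -> bucket 0
64 -> bucket 12 (collision)
258 -> bucket 11
Final buckets:
0: 338
1: —
2: —
3: —
4: 485
5: 915
6: —
7: —
8: 593 -> 762
9: —
10: —
11: 258
12: 961 -> 64

2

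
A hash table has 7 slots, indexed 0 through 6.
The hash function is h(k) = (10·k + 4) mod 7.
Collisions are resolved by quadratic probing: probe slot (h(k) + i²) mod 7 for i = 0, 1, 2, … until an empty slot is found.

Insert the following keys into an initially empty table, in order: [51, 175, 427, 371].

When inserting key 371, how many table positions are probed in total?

3

51 hashes to 3; slot 3 is free → place at 3.
175 hashes to 4; slot 4 is free → place at 4.
427 hashes to 4; 4 taken → place at 5.
371 hashes to 4; 4,5 taken → place at 1.
Table: [-, 371, -, 51, 175, 427, -]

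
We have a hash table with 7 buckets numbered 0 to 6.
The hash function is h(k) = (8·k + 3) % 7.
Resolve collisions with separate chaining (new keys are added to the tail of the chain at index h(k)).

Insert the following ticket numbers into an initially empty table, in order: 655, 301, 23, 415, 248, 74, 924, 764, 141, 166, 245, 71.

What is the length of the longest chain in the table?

3

655 → bucket 0
301 → bucket 3
23 → bucket 5
415 → bucket 5 (collision)
248 → bucket 6
74 → bucket 0 (collision)
924 → bucket 3 (collision)
764 → bucket 4
141 → bucket 4 (collision)
166 → bucket 1
245 → bucket 3 (collision)
71 → bucket 4 (collision)
Final buckets:
0: 655 -> 74
1: 166
2: _
3: 301 -> 924 -> 245
4: 764 -> 141 -> 71
5: 23 -> 415
6: 248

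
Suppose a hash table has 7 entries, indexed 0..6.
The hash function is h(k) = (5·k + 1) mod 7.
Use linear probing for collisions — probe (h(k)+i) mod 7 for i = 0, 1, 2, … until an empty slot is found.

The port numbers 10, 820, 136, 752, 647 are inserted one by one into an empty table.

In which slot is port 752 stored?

10: h=2 → slot 2
820: h=6 → slot 6
136: h=2, probe 2,3 → slot 3
752: h=2, probe 2,3,4 → slot 4
647: h=2, probe 2,3,4,5 → slot 5
Table: [—, —, 10, 136, 752, 647, 820]

4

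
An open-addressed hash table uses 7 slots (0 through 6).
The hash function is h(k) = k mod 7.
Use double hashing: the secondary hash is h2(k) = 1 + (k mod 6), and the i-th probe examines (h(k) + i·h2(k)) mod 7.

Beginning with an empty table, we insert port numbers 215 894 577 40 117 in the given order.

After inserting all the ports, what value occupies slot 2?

117

Insert 215: h=5, slot 5 empty -> index 5.
Insert 894: h=5, h2=1, slot 5 occupied -> index 6.
Insert 577: h=3, slot 3 empty -> index 3.
Insert 40: h=5, h2=5, slots 5,3 occupied -> index 1.
Insert 117: h=5, h2=4, slot 5 occupied -> index 2.
Table: [., 40, 117, 577, ., 215, 894]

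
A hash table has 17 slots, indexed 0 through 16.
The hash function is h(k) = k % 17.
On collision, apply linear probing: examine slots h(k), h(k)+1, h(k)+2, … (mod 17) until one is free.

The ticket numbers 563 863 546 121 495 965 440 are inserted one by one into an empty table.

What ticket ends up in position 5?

495

Insert 563: h=2, slot 2 empty → index 2.
Insert 863: h=13, slot 13 empty → index 13.
Insert 546: h=2, slot 2 occupied → index 3.
Insert 121: h=2, slots 2,3 occupied → index 4.
Insert 495: h=2, slots 2,3,4 occupied → index 5.
Insert 965: h=13, slot 13 occupied → index 14.
Insert 440: h=15, slot 15 empty → index 15.
Table: [_, _, 563, 546, 121, 495, _, _, _, _, _, _, _, 863, 965, 440, _]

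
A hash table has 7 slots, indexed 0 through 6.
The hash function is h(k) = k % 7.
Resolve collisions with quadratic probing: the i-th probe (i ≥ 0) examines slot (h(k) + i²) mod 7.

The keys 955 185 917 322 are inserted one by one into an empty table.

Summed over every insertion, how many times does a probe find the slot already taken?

2

955 hashes to 3; slot 3 is free -> place at 3.
185 hashes to 3; 3 taken -> place at 4.
917 hashes to 0; slot 0 is free -> place at 0.
322 hashes to 0; 0 taken -> place at 1.
Table: [917, 322, ∅, 955, 185, ∅, ∅]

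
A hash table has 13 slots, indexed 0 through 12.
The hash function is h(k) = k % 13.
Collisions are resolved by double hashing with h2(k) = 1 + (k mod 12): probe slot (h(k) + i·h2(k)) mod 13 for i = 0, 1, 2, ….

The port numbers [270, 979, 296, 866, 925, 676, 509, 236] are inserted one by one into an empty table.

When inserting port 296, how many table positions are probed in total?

2

Insert 270: h=10, slot 10 empty → index 10.
Insert 979: h=4, slot 4 empty → index 4.
Insert 296: h=10, h2=9, slot 10 occupied → index 6.
Insert 866: h=8, slot 8 empty → index 8.
Insert 925: h=2, slot 2 empty → index 2.
Insert 676: h=0, slot 0 empty → index 0.
Insert 509: h=2, h2=6, slots 2,8 occupied → index 1.
Insert 236: h=2, h2=9, slot 2 occupied → index 11.
Table: [676, 509, 925, ., 979, ., 296, ., 866, ., 270, 236, .]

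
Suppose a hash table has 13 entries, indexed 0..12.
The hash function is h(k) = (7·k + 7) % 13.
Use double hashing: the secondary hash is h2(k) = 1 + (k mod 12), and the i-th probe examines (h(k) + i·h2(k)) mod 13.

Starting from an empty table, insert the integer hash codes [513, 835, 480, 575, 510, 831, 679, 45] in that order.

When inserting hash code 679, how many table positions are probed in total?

3

Insert 513: h=10, slot 10 empty => index 10.
Insert 835: h=2, slot 2 empty => index 2.
Insert 480: h=0, slot 0 empty => index 0.
Insert 575: h=2, h2=12, slot 2 occupied => index 1.
Insert 510: h=2, h2=7, slot 2 occupied => index 9.
Insert 831: h=0, h2=4, slot 0 occupied => index 4.
Insert 679: h=2, h2=8, slots 2,10 occupied => index 5.
Insert 45: h=10, h2=10, slot 10 occupied => index 7.
Table: [480, 575, 835, _, 831, 679, _, 45, _, 510, 513, _, _]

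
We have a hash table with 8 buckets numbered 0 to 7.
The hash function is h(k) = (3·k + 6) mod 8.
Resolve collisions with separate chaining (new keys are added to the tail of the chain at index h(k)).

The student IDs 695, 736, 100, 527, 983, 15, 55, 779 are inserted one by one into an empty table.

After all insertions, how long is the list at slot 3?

Insert 695: h=3, bucket 3 empty → new chain.
Insert 736: h=6, bucket 6 empty → new chain.
Insert 100: h=2, bucket 2 empty → new chain.
Insert 527: h=3, bucket 3 nonempty → append to chain.
Insert 983: h=3, bucket 3 nonempty → append to chain.
Insert 15: h=3, bucket 3 nonempty → append to chain.
Insert 55: h=3, bucket 3 nonempty → append to chain.
Insert 779: h=7, bucket 7 empty → new chain.
Final buckets:
0: .
1: .
2: 100
3: 695 -> 527 -> 983 -> 15 -> 55
4: .
5: .
6: 736
7: 779

5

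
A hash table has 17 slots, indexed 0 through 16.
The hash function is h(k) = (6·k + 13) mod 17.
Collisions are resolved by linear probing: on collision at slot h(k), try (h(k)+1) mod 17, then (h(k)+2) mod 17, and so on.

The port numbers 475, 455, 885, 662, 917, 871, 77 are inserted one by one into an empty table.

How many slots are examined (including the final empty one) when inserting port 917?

Insert 475: h=7, slot 7 empty => index 7.
Insert 455: h=6, slot 6 empty => index 6.
Insert 885: h=2, slot 2 empty => index 2.
Insert 662: h=7, slot 7 occupied => index 8.
Insert 917: h=7, slots 7,8 occupied => index 9.
Insert 871: h=3, slot 3 empty => index 3.
Insert 77: h=16, slot 16 empty => index 16.
Table: [_, _, 885, 871, _, _, 455, 475, 662, 917, _, _, _, _, _, _, 77]

3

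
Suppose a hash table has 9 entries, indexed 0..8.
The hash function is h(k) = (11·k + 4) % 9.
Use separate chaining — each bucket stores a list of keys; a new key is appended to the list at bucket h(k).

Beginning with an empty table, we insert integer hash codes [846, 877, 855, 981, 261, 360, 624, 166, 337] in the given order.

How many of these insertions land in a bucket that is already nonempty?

6

Insert 846: h=4, bucket 4 empty -> new chain.
Insert 877: h=3, bucket 3 empty -> new chain.
Insert 855: h=4, bucket 4 nonempty -> append to chain.
Insert 981: h=4, bucket 4 nonempty -> append to chain.
Insert 261: h=4, bucket 4 nonempty -> append to chain.
Insert 360: h=4, bucket 4 nonempty -> append to chain.
Insert 624: h=1, bucket 1 empty -> new chain.
Insert 166: h=3, bucket 3 nonempty -> append to chain.
Insert 337: h=3, bucket 3 nonempty -> append to chain.
Final buckets:
0: _
1: 624
2: _
3: 877 -> 166 -> 337
4: 846 -> 855 -> 981 -> 261 -> 360
5: _
6: _
7: _
8: _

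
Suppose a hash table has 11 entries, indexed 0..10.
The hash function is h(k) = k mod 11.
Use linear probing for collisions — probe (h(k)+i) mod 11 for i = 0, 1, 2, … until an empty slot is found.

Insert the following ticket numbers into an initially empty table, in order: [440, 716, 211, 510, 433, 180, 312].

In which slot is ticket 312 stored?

7

Insert 440: h=0, slot 0 empty => index 0.
Insert 716: h=1, slot 1 empty => index 1.
Insert 211: h=2, slot 2 empty => index 2.
Insert 510: h=4, slot 4 empty => index 4.
Insert 433: h=4, slot 4 occupied => index 5.
Insert 180: h=4, slots 4,5 occupied => index 6.
Insert 312: h=4, slots 4,5,6 occupied => index 7.
Table: [440, 716, 211, _, 510, 433, 180, 312, _, _, _]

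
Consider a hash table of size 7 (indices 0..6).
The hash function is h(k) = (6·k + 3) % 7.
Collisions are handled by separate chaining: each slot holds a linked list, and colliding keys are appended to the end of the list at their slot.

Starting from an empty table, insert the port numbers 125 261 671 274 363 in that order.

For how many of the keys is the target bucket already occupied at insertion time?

2

Insert 125: h=4, bucket 4 empty -> new chain.
Insert 261: h=1, bucket 1 empty -> new chain.
Insert 671: h=4, bucket 4 nonempty -> append to chain.
Insert 274: h=2, bucket 2 empty -> new chain.
Insert 363: h=4, bucket 4 nonempty -> append to chain.
Final buckets:
0: -
1: 261
2: 274
3: -
4: 125 -> 671 -> 363
5: -
6: -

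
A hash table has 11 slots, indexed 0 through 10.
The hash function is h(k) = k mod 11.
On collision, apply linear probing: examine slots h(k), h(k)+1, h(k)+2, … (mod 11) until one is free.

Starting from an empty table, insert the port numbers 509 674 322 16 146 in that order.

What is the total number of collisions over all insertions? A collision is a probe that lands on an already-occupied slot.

Insert 509: h=3, slot 3 empty → index 3.
Insert 674: h=3, slot 3 occupied → index 4.
Insert 322: h=3, slots 3,4 occupied → index 5.
Insert 16: h=5, slot 5 occupied → index 6.
Insert 146: h=3, slots 3,4,5,6 occupied → index 7.
Table: [—, —, —, 509, 674, 322, 16, 146, —, —, —]

8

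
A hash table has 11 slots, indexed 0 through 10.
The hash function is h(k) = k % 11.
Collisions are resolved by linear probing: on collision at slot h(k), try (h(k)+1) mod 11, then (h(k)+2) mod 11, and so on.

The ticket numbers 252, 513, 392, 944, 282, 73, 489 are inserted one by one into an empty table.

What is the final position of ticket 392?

8

Insert 252: h=10, slot 10 empty => index 10.
Insert 513: h=7, slot 7 empty => index 7.
Insert 392: h=7, slot 7 occupied => index 8.
Insert 944: h=9, slot 9 empty => index 9.
Insert 282: h=7, slots 7,8,9,10 occupied => index 0.
Insert 73: h=7, slots 7,8,9,10,0 occupied => index 1.
Insert 489: h=5, slot 5 empty => index 5.
Table: [282, 73, -, -, -, 489, -, 513, 392, 944, 252]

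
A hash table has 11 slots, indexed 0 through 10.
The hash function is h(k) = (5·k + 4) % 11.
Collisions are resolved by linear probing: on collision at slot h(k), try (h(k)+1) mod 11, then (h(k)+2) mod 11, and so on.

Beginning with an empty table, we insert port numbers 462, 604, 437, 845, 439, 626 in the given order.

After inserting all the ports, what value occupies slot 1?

462 hashes to 4; slot 4 is free -> place at 4.
604 hashes to 10; slot 10 is free -> place at 10.
437 hashes to 0; slot 0 is free -> place at 0.
845 hashes to 5; slot 5 is free -> place at 5.
439 hashes to 10; 10,0 taken -> place at 1.
626 hashes to 10; 10,0,1 taken -> place at 2.
Table: [437, 439, 626, ∅, 462, 845, ∅, ∅, ∅, ∅, 604]

439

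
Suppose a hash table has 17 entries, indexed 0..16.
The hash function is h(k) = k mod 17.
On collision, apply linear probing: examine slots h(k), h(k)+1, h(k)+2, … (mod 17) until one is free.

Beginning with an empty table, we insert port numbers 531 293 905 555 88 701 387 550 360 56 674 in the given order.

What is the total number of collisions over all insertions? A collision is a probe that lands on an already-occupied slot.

Insert 531: h=4, slot 4 empty => index 4.
Insert 293: h=4, slot 4 occupied => index 5.
Insert 905: h=4, slots 4,5 occupied => index 6.
Insert 555: h=11, slot 11 empty => index 11.
Insert 88: h=3, slot 3 empty => index 3.
Insert 701: h=4, slots 4,5,6 occupied => index 7.
Insert 387: h=13, slot 13 empty => index 13.
Insert 550: h=6, slots 6,7 occupied => index 8.
Insert 360: h=3, slots 3,4,5,6,7,8 occupied => index 9.
Insert 56: h=5, slots 5,6,7,8,9 occupied => index 10.
Insert 674: h=11, slot 11 occupied => index 12.
Table: [∅, ∅, ∅, 88, 531, 293, 905, 701, 550, 360, 56, 555, 674, 387, ∅, ∅, ∅]

20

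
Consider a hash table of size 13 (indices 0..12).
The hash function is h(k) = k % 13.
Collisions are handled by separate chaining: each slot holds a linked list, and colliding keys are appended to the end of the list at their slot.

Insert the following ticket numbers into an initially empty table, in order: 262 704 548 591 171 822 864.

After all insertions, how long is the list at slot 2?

4

262 -> bucket 2
704 -> bucket 2 (collision)
548 -> bucket 2 (collision)
591 -> bucket 6
171 -> bucket 2 (collision)
822 -> bucket 3
864 -> bucket 6 (collision)
Final buckets:
0: .
1: .
2: 262 -> 704 -> 548 -> 171
3: 822
4: .
5: .
6: 591 -> 864
7: .
8: .
9: .
10: .
11: .
12: .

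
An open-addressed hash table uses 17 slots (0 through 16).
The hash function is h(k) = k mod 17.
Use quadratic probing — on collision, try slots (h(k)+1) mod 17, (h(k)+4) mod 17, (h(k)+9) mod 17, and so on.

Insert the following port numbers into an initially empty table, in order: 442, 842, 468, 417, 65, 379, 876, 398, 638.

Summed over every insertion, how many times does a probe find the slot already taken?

10

Insert 442: h=0, slot 0 empty → index 0.
Insert 842: h=9, slot 9 empty → index 9.
Insert 468: h=9, slot 9 occupied → index 10.
Insert 417: h=9, slots 9,10 occupied → index 13.
Insert 65: h=14, slot 14 empty → index 14.
Insert 379: h=5, slot 5 empty → index 5.
Insert 876: h=9, slots 9,10,13 occupied → index 1.
Insert 398: h=7, slot 7 empty → index 7.
Insert 638: h=9, slots 9,10,13,1 occupied → index 8.
Table: [442, 876, -, -, -, 379, -, 398, 638, 842, 468, -, -, 417, 65, -, -]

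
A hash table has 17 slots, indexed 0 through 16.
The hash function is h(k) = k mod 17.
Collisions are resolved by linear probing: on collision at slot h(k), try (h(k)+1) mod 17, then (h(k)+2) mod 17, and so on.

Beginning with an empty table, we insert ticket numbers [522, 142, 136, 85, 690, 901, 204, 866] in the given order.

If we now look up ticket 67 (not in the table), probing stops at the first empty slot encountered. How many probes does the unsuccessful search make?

6

Insert 522: h=12, slot 12 empty -> index 12.
Insert 142: h=6, slot 6 empty -> index 6.
Insert 136: h=0, slot 0 empty -> index 0.
Insert 85: h=0, slot 0 occupied -> index 1.
Insert 690: h=10, slot 10 empty -> index 10.
Insert 901: h=0, slots 0,1 occupied -> index 2.
Insert 204: h=0, slots 0,1,2 occupied -> index 3.
Insert 866: h=16, slot 16 empty -> index 16.
Table: [136, 85, 901, 204, ., ., 142, ., ., ., 690, ., 522, ., ., ., 866]
Lookup 67: h=16, probe 16,0,1,2,3,4 → slot 4 empty, not found.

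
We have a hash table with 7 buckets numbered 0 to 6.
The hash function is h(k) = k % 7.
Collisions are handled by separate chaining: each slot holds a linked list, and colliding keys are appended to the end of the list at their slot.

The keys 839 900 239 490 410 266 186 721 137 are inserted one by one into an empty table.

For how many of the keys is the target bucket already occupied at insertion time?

5

839 -> bucket 6
900 -> bucket 4
239 -> bucket 1
490 -> bucket 0
410 -> bucket 4 (collision)
266 -> bucket 0 (collision)
186 -> bucket 4 (collision)
721 -> bucket 0 (collision)
137 -> bucket 4 (collision)
Final buckets:
0: 490 -> 266 -> 721
1: 239
2: _
3: _
4: 900 -> 410 -> 186 -> 137
5: _
6: 839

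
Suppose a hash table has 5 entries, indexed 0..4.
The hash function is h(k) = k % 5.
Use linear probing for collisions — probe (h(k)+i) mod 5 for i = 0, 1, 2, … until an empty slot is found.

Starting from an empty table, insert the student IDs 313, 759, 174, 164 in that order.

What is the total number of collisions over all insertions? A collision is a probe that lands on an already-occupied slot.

3

313 hashes to 3; slot 3 is free → place at 3.
759 hashes to 4; slot 4 is free → place at 4.
174 hashes to 4; 4 taken → place at 0.
164 hashes to 4; 4,0 taken → place at 1.
Table: [174, 164, -, 313, 759]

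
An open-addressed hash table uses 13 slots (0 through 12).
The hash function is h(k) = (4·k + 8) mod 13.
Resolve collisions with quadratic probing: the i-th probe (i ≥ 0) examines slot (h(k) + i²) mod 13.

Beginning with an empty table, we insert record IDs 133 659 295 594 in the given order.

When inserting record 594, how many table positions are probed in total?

133: h=7 → slot 7
659: h=5 → slot 5
295: h=5, probe 5,6 → slot 6
594: h=5, probe 5,6,9 → slot 9
Table: [∅, ∅, ∅, ∅, ∅, 659, 295, 133, ∅, 594, ∅, ∅, ∅]

3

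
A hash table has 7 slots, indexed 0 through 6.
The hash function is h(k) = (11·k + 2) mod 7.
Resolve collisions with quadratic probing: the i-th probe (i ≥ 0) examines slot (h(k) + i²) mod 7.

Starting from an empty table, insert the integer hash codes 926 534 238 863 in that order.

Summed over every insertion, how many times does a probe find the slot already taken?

3

926: h=3 => slot 3
534: h=3, probe 3,4 => slot 4
238: h=2 => slot 2
863: h=3, probe 3,4,0 => slot 0
Table: [863, ∅, 238, 926, 534, ∅, ∅]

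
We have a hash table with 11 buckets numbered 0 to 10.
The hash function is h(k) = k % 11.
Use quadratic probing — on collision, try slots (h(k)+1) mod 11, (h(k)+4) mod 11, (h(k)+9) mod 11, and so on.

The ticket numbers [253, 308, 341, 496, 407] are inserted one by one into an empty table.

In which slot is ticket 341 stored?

4

253: h=0 → slot 0
308: h=0, probe 0,1 → slot 1
341: h=0, probe 0,1,4 → slot 4
496: h=1, probe 1,2 → slot 2
407: h=0, probe 0,1,4,9 → slot 9
Table: [253, 308, 496, _, 341, _, _, _, _, 407, _]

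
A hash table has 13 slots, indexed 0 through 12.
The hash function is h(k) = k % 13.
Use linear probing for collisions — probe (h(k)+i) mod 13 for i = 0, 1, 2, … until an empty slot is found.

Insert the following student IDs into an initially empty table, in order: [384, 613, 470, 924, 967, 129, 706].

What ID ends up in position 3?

470

384: h=7 → slot 7
613: h=2 → slot 2
470: h=2, probe 2,3 → slot 3
924: h=1 → slot 1
967: h=5 → slot 5
129: h=12 → slot 12
706: h=4 → slot 4
Table: [., 924, 613, 470, 706, 967, ., 384, ., ., ., ., 129]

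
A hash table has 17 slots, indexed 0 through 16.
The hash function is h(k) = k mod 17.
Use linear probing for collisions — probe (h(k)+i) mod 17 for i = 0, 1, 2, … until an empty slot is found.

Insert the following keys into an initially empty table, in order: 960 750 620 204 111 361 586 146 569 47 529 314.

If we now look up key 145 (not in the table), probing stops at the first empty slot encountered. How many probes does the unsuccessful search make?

8

Insert 960: h=8, slot 8 empty → index 8.
Insert 750: h=2, slot 2 empty → index 2.
Insert 620: h=8, slot 8 occupied → index 9.
Insert 204: h=0, slot 0 empty → index 0.
Insert 111: h=9, slot 9 occupied → index 10.
Insert 361: h=4, slot 4 empty → index 4.
Insert 586: h=8, slots 8,9,10 occupied → index 11.
Insert 146: h=10, slots 10,11 occupied → index 12.
Insert 569: h=8, slots 8,9,10,11,12 occupied → index 13.
Insert 47: h=13, slot 13 occupied → index 14.
Insert 529: h=2, slot 2 occupied → index 3.
Insert 314: h=8, slots 8,9,10,11,12,13,14 occupied → index 15.
Table: [204, —, 750, 529, 361, —, —, —, 960, 620, 111, 586, 146, 569, 47, 314, —]
Lookup 145: h=9, probe 9,10,11,12,13,14,15,16 → slot 16 empty, not found.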